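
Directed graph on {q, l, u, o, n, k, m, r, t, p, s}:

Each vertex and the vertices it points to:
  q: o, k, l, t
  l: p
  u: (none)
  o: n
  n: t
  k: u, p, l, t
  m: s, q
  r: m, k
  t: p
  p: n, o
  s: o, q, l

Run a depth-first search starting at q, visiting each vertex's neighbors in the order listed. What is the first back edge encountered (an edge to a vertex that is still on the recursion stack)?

p→n

DFS from q (visiting each vertex's neighbors in the order listed); mark gray on enter, black on exit:
q gray
  o gray
    n gray
      t gray
        p gray
          p→n: n is gray → back edge
First back edge: p → n.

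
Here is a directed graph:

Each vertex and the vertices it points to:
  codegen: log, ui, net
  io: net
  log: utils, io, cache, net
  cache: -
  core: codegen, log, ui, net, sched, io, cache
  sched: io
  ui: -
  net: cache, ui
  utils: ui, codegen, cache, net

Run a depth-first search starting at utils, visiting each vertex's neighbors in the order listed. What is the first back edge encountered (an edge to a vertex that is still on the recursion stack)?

log→utils

DFS from utils (visiting each vertex's neighbors in the order listed); mark gray on enter, black on exit:
utils gray
  ui gray
  ui black
  codegen gray
    log gray
      log→utils: utils is gray → back edge
First back edge: log → utils.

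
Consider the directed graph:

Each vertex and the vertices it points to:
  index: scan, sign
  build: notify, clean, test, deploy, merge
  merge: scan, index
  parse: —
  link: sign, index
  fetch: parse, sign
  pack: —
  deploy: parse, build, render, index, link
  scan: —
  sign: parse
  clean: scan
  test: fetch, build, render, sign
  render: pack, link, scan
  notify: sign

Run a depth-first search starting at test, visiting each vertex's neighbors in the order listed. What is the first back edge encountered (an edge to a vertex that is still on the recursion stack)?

build→test

DFS from test (visiting each vertex's neighbors in the order listed); mark gray on enter, black on exit:
test gray
  fetch gray
    parse gray
    parse black
    sign gray
      sign→parse: parse black — skip
    sign black
  fetch black
  build gray
    notify gray
      notify→sign: sign black — skip
    notify black
    clean gray
      scan gray
      scan black
    clean black
    build→test: test is gray → back edge
First back edge: build → test.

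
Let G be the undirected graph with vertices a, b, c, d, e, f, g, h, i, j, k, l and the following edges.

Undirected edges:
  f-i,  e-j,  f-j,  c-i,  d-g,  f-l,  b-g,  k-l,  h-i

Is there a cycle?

DFS, tracking each vertex's parent; an edge to a visited non-parent vertex closes a cycle.
Start from i:
visit i (parent –)
  visit c (parent i)
    c–i: parent, skip
  visit f (parent i)
    visit j (parent f)
      j–f: parent, skip
      visit e (parent j)
        e–j: parent, skip
    visit l (parent f)
      l–f: parent, skip
      visit k (parent l)
        k–l: parent, skip
    f–i: parent, skip
  visit h (parent i)
    h–i: parent, skip
visit a (parent –)
visit b (parent –)
  visit g (parent b)
    visit d (parent g)
      d–g: parent, skip
    g–b: parent, skip
No non-parent visited neighbor found — the graph is a forest.

No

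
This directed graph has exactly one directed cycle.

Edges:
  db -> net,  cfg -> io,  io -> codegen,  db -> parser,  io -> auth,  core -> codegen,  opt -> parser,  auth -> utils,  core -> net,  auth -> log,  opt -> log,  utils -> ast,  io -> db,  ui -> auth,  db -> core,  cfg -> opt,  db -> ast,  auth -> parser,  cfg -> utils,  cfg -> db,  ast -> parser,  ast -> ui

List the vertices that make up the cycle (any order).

DFS with gray/black marking from utils:
utils gray
  ast gray
    parser gray
    parser black
    ui gray
      auth gray
        log gray
        log black
        auth→parser: parser black — skip
        auth→utils: utils is gray → back edge
Back edge closes the cycle utils → ast → ui → auth → utils; its vertices are {ui, ast, auth, utils}.

ui, ast, auth, utils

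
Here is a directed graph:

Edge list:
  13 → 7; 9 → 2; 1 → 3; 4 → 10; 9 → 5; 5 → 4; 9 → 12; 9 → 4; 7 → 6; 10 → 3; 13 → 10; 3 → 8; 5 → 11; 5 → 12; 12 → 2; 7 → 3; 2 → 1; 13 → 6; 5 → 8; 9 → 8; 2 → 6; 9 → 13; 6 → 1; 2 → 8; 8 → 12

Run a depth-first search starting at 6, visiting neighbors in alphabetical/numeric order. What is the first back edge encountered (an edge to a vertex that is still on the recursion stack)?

2→1

DFS from 6 (visiting neighbors in alphabetical/numeric order); mark gray on enter, black on exit:
6 gray
  1 gray
    3 gray
      8 gray
        12 gray
          2 gray
            2→1: 1 is gray → back edge
First back edge: 2 → 1.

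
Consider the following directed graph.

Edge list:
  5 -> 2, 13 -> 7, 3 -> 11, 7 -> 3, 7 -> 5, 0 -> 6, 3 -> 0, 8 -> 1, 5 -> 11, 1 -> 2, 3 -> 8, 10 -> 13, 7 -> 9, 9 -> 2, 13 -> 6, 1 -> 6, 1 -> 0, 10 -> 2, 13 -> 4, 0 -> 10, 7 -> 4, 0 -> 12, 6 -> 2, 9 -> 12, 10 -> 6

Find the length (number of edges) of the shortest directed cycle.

5

For each vertex v, BFS finds the shortest path from v back to v.
The shortest such closed walk is 13 → 7 → 3 → 0 → 10 → 13, length 5.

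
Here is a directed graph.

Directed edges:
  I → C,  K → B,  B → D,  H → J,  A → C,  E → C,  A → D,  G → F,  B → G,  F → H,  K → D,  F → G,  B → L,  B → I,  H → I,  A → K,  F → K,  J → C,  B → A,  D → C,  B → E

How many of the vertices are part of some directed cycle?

A vertex is on a directed cycle iff it belongs to a strongly connected component of size ≥ 2 (or has a self-loop).
The vertices on cycles are {A, B, F, G, K} — 5 in total.

5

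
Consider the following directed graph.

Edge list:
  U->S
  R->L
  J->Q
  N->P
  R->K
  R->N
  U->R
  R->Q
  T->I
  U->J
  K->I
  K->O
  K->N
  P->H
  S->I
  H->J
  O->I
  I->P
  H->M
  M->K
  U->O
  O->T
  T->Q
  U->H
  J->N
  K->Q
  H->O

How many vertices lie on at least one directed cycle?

9

A vertex is on a directed cycle iff it belongs to a strongly connected component of size ≥ 2 (or has a self-loop).
The vertices on cycles are {H, I, J, K, M, N, O, P, T} — 9 in total.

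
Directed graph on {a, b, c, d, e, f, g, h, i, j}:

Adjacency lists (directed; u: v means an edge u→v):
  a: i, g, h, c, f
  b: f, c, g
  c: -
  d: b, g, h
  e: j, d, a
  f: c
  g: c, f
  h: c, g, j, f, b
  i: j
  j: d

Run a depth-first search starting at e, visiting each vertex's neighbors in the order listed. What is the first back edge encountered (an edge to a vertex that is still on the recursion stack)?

DFS from e (visiting each vertex's neighbors in the order listed); mark gray on enter, black on exit:
e gray
  j gray
    d gray
      b gray
        f gray
          c gray
          c black
        f black
        b→c: c black — skip
        g gray
          g→c: c black — skip
          g→f: f black — skip
        g black
      b black
      d→g: g black — skip
      h gray
        h→c: c black — skip
        h→g: g black — skip
        h→j: j is gray → back edge
First back edge: h → j.

h->j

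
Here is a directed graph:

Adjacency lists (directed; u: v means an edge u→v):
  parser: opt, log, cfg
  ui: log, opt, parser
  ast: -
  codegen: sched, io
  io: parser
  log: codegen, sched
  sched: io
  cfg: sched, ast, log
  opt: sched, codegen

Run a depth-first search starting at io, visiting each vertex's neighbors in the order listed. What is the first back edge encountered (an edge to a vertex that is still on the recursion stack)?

DFS from io (visiting each vertex's neighbors in the order listed); mark gray on enter, black on exit:
io gray
  parser gray
    opt gray
      sched gray
        sched→io: io is gray → back edge
First back edge: sched → io.

sched→io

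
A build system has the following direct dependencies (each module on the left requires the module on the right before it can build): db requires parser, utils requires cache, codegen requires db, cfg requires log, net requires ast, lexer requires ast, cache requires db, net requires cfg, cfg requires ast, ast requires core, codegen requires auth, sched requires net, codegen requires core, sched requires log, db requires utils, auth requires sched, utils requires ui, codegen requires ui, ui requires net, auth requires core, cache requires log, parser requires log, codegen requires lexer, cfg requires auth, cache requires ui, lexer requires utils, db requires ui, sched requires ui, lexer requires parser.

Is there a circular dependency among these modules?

Yes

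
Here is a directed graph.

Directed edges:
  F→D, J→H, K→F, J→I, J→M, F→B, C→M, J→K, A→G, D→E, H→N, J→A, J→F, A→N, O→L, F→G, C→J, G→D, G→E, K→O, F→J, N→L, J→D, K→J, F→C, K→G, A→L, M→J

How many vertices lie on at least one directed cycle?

5

A vertex is on a directed cycle iff it belongs to a strongly connected component of size ≥ 2 (or has a self-loop).
The vertices on cycles are {C, F, J, K, M} — 5 in total.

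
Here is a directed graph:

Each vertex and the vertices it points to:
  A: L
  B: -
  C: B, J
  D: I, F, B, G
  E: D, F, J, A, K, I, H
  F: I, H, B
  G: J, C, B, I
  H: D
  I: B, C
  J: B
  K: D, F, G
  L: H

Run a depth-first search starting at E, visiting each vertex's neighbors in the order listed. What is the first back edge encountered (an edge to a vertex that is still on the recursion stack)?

DFS from E (visiting each vertex's neighbors in the order listed); mark gray on enter, black on exit:
E gray
  D gray
    I gray
      B gray
      B black
      C gray
        C→B: B black — skip
        J gray
          J→B: B black — skip
        J black
      C black
    I black
    F gray
      F→I: I black — skip
      H gray
        H→D: D is gray → back edge
First back edge: H → D.

H→D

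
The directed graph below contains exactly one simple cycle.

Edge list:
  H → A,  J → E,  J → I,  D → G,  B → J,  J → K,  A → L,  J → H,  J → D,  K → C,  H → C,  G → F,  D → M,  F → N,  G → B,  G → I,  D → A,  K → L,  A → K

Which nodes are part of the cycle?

DFS with gray/black marking from G:
G gray
  F gray
    N gray
    N black
  F black
  B gray
    J gray
      I gray
      I black
      H gray
        A gray
          L gray
          L black
          K gray
            K→L: L black — skip
            C gray
            C black
          K black
        A black
        H→C: C black — skip
      H black
      E gray
      E black
      D gray
        M gray
        M black
        D→A: A black — skip
        D→G: G is gray → back edge
Back edge closes the cycle G → B → J → D → G; its vertices are {B, D, G, J}.

B, D, G, J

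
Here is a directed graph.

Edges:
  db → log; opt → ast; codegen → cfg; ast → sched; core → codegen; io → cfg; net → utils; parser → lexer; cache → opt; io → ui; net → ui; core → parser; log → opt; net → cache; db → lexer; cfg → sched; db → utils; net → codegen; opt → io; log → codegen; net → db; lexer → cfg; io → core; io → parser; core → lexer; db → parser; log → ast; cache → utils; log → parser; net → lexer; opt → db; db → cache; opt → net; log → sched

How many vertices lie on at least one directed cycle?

5

A vertex is on a directed cycle iff it belongs to a strongly connected component of size ≥ 2 (or has a self-loop).
The vertices on cycles are {db, log, net, opt, cache} — 5 in total.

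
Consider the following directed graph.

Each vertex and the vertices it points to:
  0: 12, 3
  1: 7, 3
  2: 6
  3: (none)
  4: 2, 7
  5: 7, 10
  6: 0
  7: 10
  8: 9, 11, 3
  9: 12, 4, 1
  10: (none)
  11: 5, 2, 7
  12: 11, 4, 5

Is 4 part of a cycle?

4 is on a cycle iff 4 can reach itself via ≥1 edge.
4 → 2 → 6 → 0 → 12 → 4 — yes.

Yes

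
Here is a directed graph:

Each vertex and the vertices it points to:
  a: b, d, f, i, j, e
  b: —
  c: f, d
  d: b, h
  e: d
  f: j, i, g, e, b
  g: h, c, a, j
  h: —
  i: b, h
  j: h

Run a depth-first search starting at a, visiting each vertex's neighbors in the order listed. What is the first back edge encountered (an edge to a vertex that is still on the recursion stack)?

c→f

DFS from a (visiting each vertex's neighbors in the order listed); mark gray on enter, black on exit:
a gray
  b gray
  b black
  d gray
    d→b: b black — skip
    h gray
    h black
  d black
  f gray
    j gray
      j→h: h black — skip
    j black
    i gray
      i→b: b black — skip
      i→h: h black — skip
    i black
    g gray
      g→h: h black — skip
      c gray
        c→f: f is gray → back edge
First back edge: c → f.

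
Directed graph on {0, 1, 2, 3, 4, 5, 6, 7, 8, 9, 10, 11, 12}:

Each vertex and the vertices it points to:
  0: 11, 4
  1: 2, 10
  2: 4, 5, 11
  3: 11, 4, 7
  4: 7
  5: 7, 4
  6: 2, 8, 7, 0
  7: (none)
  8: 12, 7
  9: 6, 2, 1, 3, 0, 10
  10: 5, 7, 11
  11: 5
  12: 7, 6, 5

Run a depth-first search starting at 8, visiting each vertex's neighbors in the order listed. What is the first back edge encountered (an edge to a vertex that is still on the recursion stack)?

6→8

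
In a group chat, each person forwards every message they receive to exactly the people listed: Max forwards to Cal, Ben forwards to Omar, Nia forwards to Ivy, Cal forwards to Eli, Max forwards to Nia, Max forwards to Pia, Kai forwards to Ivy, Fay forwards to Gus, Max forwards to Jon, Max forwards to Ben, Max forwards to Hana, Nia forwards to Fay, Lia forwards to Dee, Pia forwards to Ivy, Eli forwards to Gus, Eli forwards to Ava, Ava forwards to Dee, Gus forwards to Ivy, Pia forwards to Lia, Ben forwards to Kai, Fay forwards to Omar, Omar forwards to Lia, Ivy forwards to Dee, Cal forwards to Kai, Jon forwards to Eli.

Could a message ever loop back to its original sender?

No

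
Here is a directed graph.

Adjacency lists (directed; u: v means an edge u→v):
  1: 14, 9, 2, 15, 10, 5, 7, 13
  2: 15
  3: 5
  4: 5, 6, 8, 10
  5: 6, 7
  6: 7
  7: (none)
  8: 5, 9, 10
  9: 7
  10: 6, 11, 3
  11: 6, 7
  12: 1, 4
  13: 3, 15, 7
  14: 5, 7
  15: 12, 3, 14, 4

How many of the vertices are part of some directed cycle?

5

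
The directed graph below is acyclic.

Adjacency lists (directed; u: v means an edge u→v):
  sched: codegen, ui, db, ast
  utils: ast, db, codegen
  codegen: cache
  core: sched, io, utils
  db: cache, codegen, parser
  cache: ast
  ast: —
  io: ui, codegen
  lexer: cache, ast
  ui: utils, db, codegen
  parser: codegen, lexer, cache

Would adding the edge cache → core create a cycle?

Adding cache→core creates a cycle iff core can already reach cache.
Path from core: core → io → codegen → cache.
So core → … → cache → core is a cycle.

Yes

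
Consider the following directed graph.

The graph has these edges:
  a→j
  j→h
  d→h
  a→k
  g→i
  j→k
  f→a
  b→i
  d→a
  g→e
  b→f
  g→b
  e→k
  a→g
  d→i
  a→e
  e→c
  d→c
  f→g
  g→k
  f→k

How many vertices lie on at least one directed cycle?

4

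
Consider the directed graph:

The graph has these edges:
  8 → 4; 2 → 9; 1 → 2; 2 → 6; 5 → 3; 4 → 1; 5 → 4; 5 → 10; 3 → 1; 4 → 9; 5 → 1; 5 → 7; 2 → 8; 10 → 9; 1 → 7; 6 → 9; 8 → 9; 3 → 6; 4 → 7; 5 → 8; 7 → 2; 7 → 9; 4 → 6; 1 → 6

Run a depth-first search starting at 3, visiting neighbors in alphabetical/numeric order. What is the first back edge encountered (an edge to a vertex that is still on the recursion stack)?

DFS from 3 (visiting neighbors in alphabetical/numeric order); mark gray on enter, black on exit:
3 gray
  1 gray
    2 gray
      6 gray
        9 gray
        9 black
      6 black
      8 gray
        4 gray
          4→1: 1 is gray → back edge
First back edge: 4 → 1.

4→1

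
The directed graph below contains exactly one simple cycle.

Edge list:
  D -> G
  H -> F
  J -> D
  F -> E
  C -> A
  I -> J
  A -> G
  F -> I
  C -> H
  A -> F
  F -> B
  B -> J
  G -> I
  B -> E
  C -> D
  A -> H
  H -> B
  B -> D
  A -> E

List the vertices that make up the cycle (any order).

D, G, I, J

DFS with gray/black marking from G:
G gray
  I gray
    J gray
      D gray
        D→G: G is gray → back edge
Back edge closes the cycle G → I → J → D → G; its vertices are {D, G, I, J}.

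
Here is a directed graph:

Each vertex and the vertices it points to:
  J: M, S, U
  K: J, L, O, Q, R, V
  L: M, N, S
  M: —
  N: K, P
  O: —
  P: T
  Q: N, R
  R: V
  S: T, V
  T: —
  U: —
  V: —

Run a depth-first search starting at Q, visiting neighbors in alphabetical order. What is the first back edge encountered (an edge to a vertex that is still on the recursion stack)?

L→N

DFS from Q (visiting neighbors in alphabetical order); mark gray on enter, black on exit:
Q gray
  N gray
    K gray
      J gray
        M gray
        M black
        S gray
          T gray
          T black
          V gray
          V black
        S black
        U gray
        U black
      J black
      L gray
        L→M: M black — skip
        L→N: N is gray → back edge
First back edge: L → N.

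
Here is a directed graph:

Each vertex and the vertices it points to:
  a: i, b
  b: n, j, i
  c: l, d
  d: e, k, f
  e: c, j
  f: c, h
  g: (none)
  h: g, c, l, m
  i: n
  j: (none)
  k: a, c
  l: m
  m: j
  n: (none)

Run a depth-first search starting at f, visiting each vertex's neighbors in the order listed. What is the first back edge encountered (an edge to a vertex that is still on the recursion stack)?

e->c

DFS from f (visiting each vertex's neighbors in the order listed); mark gray on enter, black on exit:
f gray
  c gray
    l gray
      m gray
        j gray
        j black
      m black
    l black
    d gray
      e gray
        e→c: c is gray → back edge
First back edge: e → c.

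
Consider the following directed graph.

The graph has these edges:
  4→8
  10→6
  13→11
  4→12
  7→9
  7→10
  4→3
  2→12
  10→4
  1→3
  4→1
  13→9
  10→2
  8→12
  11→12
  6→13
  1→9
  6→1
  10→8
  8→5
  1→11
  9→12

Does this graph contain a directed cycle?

No

DFS with white/gray/black marking, starting from 1:
1 gray
  9 gray
    12 gray
    12 black
  9 black
  3 gray
  3 black
  11 gray
    11→12: 12 black — skip
  11 black
1 black
2 gray
  2→12: 12 black — skip
2 black
4 gray
  8 gray
    5 gray
    5 black
    8→12: 12 black — skip
  8 black
  4→12: 12 black — skip
  4→1: 1 black — skip
  4→3: 3 black — skip
4 black
6 gray
  6→1: 1 black — skip
  13 gray
    13→11: 11 black — skip
    13→9: 9 black — skip
  13 black
6 black
7 gray
  7→9: 9 black — skip
  10 gray
    10→8: 8 black — skip
    10→2: 2 black — skip
    10→4: 4 black — skip
    10→6: 6 black — skip
  10 black
7 black
Every edge goes to a white or black vertex — no back edge, so the graph is acyclic.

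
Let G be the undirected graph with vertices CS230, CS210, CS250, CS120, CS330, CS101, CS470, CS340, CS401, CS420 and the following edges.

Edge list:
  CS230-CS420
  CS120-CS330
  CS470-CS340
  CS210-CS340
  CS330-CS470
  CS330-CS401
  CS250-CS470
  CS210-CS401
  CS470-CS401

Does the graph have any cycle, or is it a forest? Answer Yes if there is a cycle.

DFS, tracking each vertex's parent; an edge to a visited non-parent vertex closes a cycle.
Start from CS340:
visit CS340 (parent –)
  visit CS470 (parent CS340)
    visit CS330 (parent CS470)
      CS330–CS470: parent, skip
      visit CS401 (parent CS330)
        CS401–CS330: parent, skip
        CS401–CS470: CS470 visited and ≠ parent → cycle
Cycle: CS470 – CS330 – CS401 – CS470.

Yes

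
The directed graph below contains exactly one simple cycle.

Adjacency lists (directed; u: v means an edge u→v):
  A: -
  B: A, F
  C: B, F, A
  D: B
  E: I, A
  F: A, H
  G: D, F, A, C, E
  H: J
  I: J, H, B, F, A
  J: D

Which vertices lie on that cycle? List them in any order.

B, D, F, H, J

DFS with gray/black marking from H:
H gray
  J gray
    D gray
      B gray
        A gray
        A black
        F gray
          F→A: A black — skip
          F→H: H is gray → back edge
Back edge closes the cycle H → J → D → B → F → H; its vertices are {B, D, F, H, J}.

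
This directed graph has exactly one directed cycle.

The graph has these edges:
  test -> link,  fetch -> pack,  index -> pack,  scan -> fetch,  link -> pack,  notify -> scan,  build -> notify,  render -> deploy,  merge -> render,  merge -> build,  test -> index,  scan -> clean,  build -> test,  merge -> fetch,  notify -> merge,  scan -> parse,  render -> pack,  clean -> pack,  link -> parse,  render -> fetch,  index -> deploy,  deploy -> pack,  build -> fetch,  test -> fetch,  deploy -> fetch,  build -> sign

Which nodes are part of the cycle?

DFS with gray/black marking from build:
build gray
  sign gray
  sign black
  test gray
    index gray
      pack gray
      pack black
      deploy gray
        fetch gray
          fetch→pack: pack black — skip
        fetch black
        deploy→pack: pack black — skip
      deploy black
    index black
    link gray
      parse gray
      parse black
      link→pack: pack black — skip
    link black
    test→fetch: fetch black — skip
  test black
  notify gray
    scan gray
      scan→fetch: fetch black — skip
      scan→parse: parse black — skip
      clean gray
        clean→pack: pack black — skip
      clean black
    scan black
    merge gray
      render gray
        render→fetch: fetch black — skip
        render→pack: pack black — skip
        render→deploy: deploy black — skip
      render black
      merge→build: build is gray → back edge
Back edge closes the cycle build → notify → merge → build; its vertices are {build, merge, notify}.

build, merge, notify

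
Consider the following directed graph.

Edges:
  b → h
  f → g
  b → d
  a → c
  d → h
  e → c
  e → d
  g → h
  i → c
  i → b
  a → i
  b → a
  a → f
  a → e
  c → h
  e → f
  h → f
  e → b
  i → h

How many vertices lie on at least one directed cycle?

A vertex is on a directed cycle iff it belongs to a strongly connected component of size ≥ 2 (or has a self-loop).
The vertices on cycles are {a, b, e, f, g, h, i} — 7 in total.

7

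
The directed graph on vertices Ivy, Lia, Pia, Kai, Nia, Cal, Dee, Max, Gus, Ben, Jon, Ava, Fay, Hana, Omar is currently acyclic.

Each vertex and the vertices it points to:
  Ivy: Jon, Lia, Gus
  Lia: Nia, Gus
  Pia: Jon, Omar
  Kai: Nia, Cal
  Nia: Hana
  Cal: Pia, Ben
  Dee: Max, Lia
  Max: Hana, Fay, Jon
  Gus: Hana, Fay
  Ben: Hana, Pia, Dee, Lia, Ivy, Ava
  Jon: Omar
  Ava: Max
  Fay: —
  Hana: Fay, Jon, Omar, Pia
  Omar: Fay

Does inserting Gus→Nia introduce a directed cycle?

No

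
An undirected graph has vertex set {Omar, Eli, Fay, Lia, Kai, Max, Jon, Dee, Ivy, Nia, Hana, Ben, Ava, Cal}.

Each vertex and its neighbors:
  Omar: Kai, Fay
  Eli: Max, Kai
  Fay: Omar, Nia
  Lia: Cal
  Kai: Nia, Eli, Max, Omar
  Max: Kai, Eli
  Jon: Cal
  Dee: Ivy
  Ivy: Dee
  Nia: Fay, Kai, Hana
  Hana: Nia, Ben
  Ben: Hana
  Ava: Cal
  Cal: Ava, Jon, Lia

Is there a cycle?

Yes

DFS, tracking each vertex's parent; an edge to a visited non-parent vertex closes a cycle.
Start from Nia:
visit Nia (parent –)
  visit Fay (parent Nia)
    visit Omar (parent Fay)
      visit Kai (parent Omar)
        Kai–Nia: Nia visited and ≠ parent → cycle
Cycle: Nia – Fay – Omar – Kai – Nia.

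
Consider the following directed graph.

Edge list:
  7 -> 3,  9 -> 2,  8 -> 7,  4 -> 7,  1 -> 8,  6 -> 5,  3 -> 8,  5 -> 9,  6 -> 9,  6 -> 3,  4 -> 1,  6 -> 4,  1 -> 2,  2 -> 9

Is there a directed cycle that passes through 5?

No

5 lies on a cycle iff there is a path from 5 back to itself.
Exploring from 5, it never reaches itself; equivalently, its strongly connected component is a singleton.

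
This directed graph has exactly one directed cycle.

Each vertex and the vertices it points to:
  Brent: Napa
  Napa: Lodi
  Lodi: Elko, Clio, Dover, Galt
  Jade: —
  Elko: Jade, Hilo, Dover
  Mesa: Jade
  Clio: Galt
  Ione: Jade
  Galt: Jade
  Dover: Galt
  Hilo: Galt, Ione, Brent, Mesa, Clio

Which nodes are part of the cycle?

Elko, Hilo, Lodi, Napa, Brent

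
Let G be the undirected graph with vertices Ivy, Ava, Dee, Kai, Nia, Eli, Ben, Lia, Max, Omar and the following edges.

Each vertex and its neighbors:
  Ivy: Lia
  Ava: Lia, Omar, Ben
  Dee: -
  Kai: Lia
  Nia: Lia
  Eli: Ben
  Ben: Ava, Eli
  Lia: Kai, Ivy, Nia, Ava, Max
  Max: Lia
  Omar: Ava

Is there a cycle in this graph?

DFS, tracking each vertex's parent; an edge to a visited non-parent vertex closes a cycle.
Start from Lia:
visit Lia (parent –)
  visit Kai (parent Lia)
    Kai–Lia: parent, skip
  visit Ivy (parent Lia)
    Ivy–Lia: parent, skip
  visit Nia (parent Lia)
    Nia–Lia: parent, skip
  visit Ava (parent Lia)
    Ava–Lia: parent, skip
    visit Omar (parent Ava)
      Omar–Ava: parent, skip
    visit Ben (parent Ava)
      Ben–Ava: parent, skip
      visit Eli (parent Ben)
        Eli–Ben: parent, skip
  visit Max (parent Lia)
    Max–Lia: parent, skip
visit Dee (parent –)
No non-parent visited neighbor found — the graph is a forest.

No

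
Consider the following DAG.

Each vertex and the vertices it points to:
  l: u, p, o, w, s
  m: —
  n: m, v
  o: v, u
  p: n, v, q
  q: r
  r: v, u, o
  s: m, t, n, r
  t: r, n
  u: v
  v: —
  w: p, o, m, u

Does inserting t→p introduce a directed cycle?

No

Adding t→p creates a cycle iff p can already reach t.
Explore from p: no path reaches t. The graph stays acyclic.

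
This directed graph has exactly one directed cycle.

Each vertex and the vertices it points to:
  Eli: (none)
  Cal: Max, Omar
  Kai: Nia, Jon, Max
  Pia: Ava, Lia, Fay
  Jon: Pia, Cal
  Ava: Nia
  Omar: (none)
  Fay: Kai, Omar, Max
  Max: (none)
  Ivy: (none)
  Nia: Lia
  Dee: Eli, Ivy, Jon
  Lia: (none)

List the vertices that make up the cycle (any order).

Fay, Jon, Kai, Pia

DFS with gray/black marking from Jon:
Jon gray
  Pia gray
    Ava gray
      Nia gray
        Lia gray
        Lia black
      Nia black
    Ava black
    Pia→Lia: Lia black — skip
    Fay gray
      Kai gray
        Kai→Nia: Nia black — skip
        Kai→Jon: Jon is gray → back edge
Back edge closes the cycle Jon → Pia → Fay → Kai → Jon; its vertices are {Fay, Jon, Kai, Pia}.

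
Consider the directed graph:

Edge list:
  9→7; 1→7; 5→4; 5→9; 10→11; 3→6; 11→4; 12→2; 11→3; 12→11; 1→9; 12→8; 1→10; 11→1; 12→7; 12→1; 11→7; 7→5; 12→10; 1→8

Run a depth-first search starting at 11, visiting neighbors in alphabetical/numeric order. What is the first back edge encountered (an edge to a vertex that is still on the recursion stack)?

9->7

DFS from 11 (visiting neighbors in alphabetical/numeric order); mark gray on enter, black on exit:
11 gray
  1 gray
    7 gray
      5 gray
        4 gray
        4 black
        9 gray
          9→7: 7 is gray → back edge
First back edge: 9 → 7.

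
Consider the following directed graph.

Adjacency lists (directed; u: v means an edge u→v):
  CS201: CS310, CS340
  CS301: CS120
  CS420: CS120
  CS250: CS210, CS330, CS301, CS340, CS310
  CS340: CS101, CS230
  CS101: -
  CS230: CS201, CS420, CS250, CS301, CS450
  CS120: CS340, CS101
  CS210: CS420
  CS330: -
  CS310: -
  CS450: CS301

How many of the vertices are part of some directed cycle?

9

A vertex is on a directed cycle iff it belongs to a strongly connected component of size ≥ 2 (or has a self-loop).
The vertices on cycles are {CS120, CS201, CS210, CS230, CS250, CS301, CS340, CS420, CS450} — 9 in total.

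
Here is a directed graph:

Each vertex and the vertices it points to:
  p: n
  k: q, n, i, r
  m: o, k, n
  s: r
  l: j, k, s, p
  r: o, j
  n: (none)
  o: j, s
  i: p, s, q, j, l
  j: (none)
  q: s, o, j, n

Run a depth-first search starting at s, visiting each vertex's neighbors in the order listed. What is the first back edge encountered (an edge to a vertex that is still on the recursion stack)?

o→s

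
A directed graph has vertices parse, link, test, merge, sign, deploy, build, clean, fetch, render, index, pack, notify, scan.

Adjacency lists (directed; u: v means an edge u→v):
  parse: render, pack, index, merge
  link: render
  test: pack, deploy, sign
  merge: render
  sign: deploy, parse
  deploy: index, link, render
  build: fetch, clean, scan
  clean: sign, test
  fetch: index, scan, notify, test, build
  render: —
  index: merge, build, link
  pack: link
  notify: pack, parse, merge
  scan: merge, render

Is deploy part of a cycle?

deploy is on a cycle iff deploy can reach itself via ≥1 edge.
deploy → index → build → fetch → test → deploy — yes.

Yes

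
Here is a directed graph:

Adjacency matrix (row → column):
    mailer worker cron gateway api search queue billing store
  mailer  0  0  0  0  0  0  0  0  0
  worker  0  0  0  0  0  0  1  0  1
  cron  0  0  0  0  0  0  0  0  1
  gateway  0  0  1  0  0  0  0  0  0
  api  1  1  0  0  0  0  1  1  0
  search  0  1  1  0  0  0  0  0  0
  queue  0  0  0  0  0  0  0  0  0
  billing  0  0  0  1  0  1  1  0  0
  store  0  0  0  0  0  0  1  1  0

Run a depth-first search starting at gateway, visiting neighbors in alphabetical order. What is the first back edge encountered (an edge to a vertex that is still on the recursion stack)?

DFS from gateway (visiting neighbors in alphabetical order); mark gray on enter, black on exit:
gateway gray
  cron gray
    store gray
      billing gray
        billing→gateway: gateway is gray → back edge
First back edge: billing → gateway.

billing→gateway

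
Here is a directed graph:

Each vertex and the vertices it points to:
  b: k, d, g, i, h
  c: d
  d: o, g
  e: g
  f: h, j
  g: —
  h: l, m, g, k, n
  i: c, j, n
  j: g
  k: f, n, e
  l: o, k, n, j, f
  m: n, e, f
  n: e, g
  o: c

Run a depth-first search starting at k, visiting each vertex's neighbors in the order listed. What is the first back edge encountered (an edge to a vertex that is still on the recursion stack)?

DFS from k (visiting each vertex's neighbors in the order listed); mark gray on enter, black on exit:
k gray
  f gray
    h gray
      l gray
        o gray
          c gray
            d gray
              d→o: o is gray → back edge
First back edge: d → o.

d→o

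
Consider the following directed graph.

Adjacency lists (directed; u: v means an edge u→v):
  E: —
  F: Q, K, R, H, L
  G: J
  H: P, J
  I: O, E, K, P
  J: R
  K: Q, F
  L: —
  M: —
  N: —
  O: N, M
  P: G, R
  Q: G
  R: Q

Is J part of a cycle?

Yes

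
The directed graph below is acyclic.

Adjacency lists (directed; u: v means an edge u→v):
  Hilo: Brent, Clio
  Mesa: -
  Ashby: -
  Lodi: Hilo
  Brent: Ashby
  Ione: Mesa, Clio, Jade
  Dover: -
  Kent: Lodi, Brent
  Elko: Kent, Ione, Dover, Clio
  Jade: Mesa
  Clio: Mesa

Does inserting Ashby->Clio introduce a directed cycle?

No

Adding Ashby→Clio creates a cycle iff Clio can already reach Ashby.
Explore from Clio: no path reaches Ashby. The graph stays acyclic.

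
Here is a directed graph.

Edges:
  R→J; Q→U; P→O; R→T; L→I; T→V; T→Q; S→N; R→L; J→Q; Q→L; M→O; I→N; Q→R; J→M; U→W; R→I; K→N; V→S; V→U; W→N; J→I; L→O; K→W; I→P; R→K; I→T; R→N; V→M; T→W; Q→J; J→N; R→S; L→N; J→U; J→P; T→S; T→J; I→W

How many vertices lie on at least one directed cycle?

6

A vertex is on a directed cycle iff it belongs to a strongly connected component of size ≥ 2 (or has a self-loop).
The vertices on cycles are {I, J, L, Q, R, T} — 6 in total.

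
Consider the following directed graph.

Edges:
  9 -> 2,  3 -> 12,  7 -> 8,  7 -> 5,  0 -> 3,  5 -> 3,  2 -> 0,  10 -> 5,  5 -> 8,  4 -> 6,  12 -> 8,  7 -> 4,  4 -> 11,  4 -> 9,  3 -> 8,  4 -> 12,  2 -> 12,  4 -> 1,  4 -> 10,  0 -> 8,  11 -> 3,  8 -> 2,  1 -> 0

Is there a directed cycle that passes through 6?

No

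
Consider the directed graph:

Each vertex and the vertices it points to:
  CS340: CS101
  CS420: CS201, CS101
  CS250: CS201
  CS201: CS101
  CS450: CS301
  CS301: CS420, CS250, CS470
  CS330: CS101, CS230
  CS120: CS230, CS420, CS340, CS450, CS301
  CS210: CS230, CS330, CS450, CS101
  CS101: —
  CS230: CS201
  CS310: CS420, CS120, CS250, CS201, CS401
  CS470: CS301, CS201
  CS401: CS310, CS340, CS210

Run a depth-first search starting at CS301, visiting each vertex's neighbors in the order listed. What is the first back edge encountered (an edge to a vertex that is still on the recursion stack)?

DFS from CS301 (visiting each vertex's neighbors in the order listed); mark gray on enter, black on exit:
CS301 gray
  CS420 gray
    CS201 gray
      CS101 gray
      CS101 black
    CS201 black
    CS420→CS101: CS101 black — skip
  CS420 black
  CS250 gray
    CS250→CS201: CS201 black — skip
  CS250 black
  CS470 gray
    CS470→CS301: CS301 is gray → back edge
First back edge: CS470 → CS301.

CS470→CS301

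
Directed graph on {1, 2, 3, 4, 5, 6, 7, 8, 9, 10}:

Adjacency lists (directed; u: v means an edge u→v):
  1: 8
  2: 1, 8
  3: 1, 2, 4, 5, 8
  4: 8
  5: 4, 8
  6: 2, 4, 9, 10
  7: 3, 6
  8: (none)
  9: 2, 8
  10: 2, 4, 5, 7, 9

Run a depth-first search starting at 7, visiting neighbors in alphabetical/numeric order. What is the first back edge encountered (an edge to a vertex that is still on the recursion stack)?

10→7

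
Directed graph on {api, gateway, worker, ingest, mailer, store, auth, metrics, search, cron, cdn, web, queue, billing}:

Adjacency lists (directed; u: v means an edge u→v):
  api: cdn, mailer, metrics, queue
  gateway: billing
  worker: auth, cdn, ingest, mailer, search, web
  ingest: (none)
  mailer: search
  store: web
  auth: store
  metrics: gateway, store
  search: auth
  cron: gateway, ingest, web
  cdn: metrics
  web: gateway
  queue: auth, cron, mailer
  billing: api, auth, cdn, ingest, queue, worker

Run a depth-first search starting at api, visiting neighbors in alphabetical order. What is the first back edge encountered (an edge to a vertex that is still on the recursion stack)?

billing->api

DFS from api (visiting neighbors in alphabetical order); mark gray on enter, black on exit:
api gray
  cdn gray
    metrics gray
      gateway gray
        billing gray
          billing→api: api is gray → back edge
First back edge: billing → api.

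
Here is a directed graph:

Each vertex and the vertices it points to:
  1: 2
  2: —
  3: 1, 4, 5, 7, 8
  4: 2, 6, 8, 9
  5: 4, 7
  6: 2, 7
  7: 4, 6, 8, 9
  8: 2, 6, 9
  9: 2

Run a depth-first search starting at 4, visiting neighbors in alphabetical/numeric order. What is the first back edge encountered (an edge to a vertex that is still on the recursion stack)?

DFS from 4 (visiting neighbors in alphabetical/numeric order); mark gray on enter, black on exit:
4 gray
  2 gray
  2 black
  6 gray
    6→2: 2 black — skip
    7 gray
      7→4: 4 is gray → back edge
First back edge: 7 → 4.

7→4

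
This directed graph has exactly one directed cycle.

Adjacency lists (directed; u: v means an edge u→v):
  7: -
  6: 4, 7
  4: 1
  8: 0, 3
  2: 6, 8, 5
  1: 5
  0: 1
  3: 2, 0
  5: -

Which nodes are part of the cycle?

2, 3, 8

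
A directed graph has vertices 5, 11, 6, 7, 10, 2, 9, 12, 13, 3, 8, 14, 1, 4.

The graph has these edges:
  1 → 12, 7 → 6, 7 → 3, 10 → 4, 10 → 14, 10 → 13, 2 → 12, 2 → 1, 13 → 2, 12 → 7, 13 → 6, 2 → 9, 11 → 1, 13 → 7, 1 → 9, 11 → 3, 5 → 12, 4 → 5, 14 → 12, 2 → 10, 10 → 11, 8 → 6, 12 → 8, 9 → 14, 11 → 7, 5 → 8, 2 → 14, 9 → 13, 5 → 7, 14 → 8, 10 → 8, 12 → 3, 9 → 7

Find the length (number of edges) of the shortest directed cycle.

3

For each vertex v, BFS finds the shortest path from v back to v.
The shortest such closed walk is 2 → 9 → 13 → 2, length 3.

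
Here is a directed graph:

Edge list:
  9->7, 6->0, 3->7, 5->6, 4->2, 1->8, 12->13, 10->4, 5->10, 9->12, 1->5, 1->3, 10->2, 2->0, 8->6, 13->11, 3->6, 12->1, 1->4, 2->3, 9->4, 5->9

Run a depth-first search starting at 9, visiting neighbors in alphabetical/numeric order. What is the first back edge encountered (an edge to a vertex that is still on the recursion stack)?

5→9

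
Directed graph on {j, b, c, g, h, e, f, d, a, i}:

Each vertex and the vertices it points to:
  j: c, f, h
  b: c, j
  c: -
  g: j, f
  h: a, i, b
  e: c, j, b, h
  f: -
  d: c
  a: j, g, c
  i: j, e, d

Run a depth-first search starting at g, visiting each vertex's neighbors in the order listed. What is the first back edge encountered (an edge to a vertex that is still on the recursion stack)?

DFS from g (visiting each vertex's neighbors in the order listed); mark gray on enter, black on exit:
g gray
  j gray
    c gray
    c black
    f gray
    f black
    h gray
      a gray
        a→j: j is gray → back edge
First back edge: a → j.

a->j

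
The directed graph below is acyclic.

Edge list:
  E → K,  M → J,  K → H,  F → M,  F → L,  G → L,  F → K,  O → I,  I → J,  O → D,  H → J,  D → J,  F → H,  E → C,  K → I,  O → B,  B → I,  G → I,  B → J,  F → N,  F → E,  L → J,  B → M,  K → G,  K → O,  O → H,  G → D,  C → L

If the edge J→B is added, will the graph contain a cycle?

Adding J→B creates a cycle iff B can already reach J.
Path from B: B → J.
So B → … → J → B is a cycle.

Yes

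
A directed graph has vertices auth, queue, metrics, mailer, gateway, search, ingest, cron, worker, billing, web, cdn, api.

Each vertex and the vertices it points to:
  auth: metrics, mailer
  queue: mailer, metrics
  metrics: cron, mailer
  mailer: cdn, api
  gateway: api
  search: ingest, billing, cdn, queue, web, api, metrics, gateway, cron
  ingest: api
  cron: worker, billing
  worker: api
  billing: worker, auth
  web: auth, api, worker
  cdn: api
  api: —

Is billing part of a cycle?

Yes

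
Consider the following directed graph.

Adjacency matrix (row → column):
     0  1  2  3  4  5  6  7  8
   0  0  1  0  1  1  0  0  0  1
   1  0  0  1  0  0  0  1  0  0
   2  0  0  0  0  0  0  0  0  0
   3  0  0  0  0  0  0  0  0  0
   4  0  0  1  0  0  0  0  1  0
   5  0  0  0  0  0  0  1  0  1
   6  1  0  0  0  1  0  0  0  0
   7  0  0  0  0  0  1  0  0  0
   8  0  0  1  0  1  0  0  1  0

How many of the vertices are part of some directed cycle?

7

A vertex is on a directed cycle iff it belongs to a strongly connected component of size ≥ 2 (or has a self-loop).
The vertices on cycles are {0, 1, 4, 5, 6, 7, 8} — 7 in total.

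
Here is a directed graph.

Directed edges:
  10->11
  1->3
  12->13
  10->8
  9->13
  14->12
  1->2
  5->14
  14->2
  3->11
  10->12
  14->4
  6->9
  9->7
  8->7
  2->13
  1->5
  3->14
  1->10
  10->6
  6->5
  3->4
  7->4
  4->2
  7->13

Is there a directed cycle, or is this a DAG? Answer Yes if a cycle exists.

DFS with white/gray/black marking, starting from 13:
13 gray
13 black
14 gray
  12 gray
    12→13: 13 black — skip
  12 black
  2 gray
    2→13: 13 black — skip
  2 black
  4 gray
    4→2: 2 black — skip
  4 black
14 black
11 gray
11 black
3 gray
  3→14: 14 black — skip
  3→4: 4 black — skip
  3→11: 11 black — skip
3 black
7 gray
  7→13: 13 black — skip
  7→4: 4 black — skip
7 black
9 gray
  9→13: 13 black — skip
  9→7: 7 black — skip
9 black
6 gray
  5 gray
    5→14: 14 black — skip
  5 black
  6→9: 9 black — skip
6 black
8 gray
  8→7: 7 black — skip
8 black
1 gray
  1→2: 2 black — skip
  1→5: 5 black — skip
  10 gray
    10→11: 11 black — skip
    10→6: 6 black — skip
    10→8: 8 black — skip
    10→12: 12 black — skip
  10 black
  1→3: 3 black — skip
1 black
Every edge goes to a white or black vertex — no back edge, so the graph is acyclic.

No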